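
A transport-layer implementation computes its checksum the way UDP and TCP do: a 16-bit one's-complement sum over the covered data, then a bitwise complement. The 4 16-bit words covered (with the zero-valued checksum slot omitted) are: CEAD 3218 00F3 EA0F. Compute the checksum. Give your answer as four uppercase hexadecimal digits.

One's-complement addition (fold any carry out of bit 15 back into bit 0):
  0xCEAD + 0x3218 = 0x100C5 → wrap carry → 0x00C6
  0x00C6 + 0x00F3 = 0x001B9
  0x01B9 + 0xEA0F = 0x0EBC8
One's-complement sum = 0xEBC8.
Checksum = ~0xEBC8 & 0xFFFF = 0x1437.

1437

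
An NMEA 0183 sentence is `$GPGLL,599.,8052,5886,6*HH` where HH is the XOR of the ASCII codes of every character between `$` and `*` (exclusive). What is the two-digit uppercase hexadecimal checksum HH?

XOR the ASCII codes of the payload characters:
  'G' = 0x47 → acc = 0x47
  'P' = 0x50 → acc = 0x17
  'G' = 0x47 → acc = 0x50
  'L' = 0x4C → acc = 0x1C
  'L' = 0x4C → acc = 0x50
  ',' = 0x2C → acc = 0x7C
  '5' = 0x35 → acc = 0x49
  '9' = 0x39 → acc = 0x70
  '9' = 0x39 → acc = 0x49
  '.' = 0x2E → acc = 0x67
  ',' = 0x2C → acc = 0x4B
  '8' = 0x38 → acc = 0x73
  '0' = 0x30 → acc = 0x43
  '5' = 0x35 → acc = 0x76
  '2' = 0x32 → acc = 0x44
  ',' = 0x2C → acc = 0x68
  '5' = 0x35 → acc = 0x5D
  '8' = 0x38 → acc = 0x65
  '8' = 0x38 → acc = 0x5D
  '6' = 0x36 → acc = 0x6B
  ',' = 0x2C → acc = 0x47
  '6' = 0x36 → acc = 0x71
Checksum = 0x71.

71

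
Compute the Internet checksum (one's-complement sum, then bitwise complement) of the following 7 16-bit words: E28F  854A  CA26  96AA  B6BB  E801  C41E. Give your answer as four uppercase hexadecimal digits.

One's-complement addition (fold any carry out of bit 15 back into bit 0):
  0xE28F + 0x854A = 0x167D9 → wrap carry → 0x67DA
  0x67DA + 0xCA26 = 0x13200 → wrap carry → 0x3201
  0x3201 + 0x96AA = 0x0C8AB
  0xC8AB + 0xB6BB = 0x17F66 → wrap carry → 0x7F67
  0x7F67 + 0xE801 = 0x16768 → wrap carry → 0x6769
  0x6769 + 0xC41E = 0x12B87 → wrap carry → 0x2B88
One's-complement sum = 0x2B88.
Checksum = ~0x2B88 & 0xFFFF = 0xD477.

D477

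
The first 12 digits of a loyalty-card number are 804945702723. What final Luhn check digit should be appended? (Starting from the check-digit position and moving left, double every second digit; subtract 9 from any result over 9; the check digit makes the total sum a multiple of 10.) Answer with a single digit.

Partial digits right→left: 3 2 7 2 0 7 5 4 9 4 0 8
Double every second digit counting from the check-digit position (so the 1st, 3rd, 5th, ... of the partial from the right).
  doubled (with −9 where >9): 6 5 0 1 9 0 → sum 21
  kept as-is: 2 2 7 4 4 8 → sum 27
Total = 21 + 27 = 48.
Check digit = (10 − (48 mod 10)) mod 10 = 2.

2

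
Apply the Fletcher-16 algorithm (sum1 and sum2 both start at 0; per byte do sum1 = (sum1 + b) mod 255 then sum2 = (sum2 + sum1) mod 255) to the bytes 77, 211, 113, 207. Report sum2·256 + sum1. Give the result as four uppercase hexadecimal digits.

Running sums (mod 255):
  after byte 0 (77): sum1=77, sum2=77
  after byte 1 (211): sum1=33, sum2=110
  after byte 2 (113): sum1=146, sum2=1
  after byte 3 (207): sum1=98, sum2=99
Checksum = sum2·256 + sum1 = 99·256 + 98 = 25442 = 0x6362.

6362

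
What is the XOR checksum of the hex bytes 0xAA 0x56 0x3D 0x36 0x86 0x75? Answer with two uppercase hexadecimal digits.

04

XOR the bytes together:
  start with 0xAA
  0xAA ⊕ 0x56 = 0xFC
  0xFC ⊕ 0x3D = 0xC1
  0xC1 ⊕ 0x36 = 0xF7
  0xF7 ⊕ 0x86 = 0x71
  0x71 ⊕ 0x75 = 0x04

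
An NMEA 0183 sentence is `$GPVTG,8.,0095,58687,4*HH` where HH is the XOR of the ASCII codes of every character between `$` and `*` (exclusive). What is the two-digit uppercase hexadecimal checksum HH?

48

XOR the ASCII codes of the payload characters:
  'G' = 0x47 → acc = 0x47
  'P' = 0x50 → acc = 0x17
  'V' = 0x56 → acc = 0x41
  'T' = 0x54 → acc = 0x15
  'G' = 0x47 → acc = 0x52
  ',' = 0x2C → acc = 0x7E
  '8' = 0x38 → acc = 0x46
  '.' = 0x2E → acc = 0x68
  ',' = 0x2C → acc = 0x44
  '0' = 0x30 → acc = 0x74
  '0' = 0x30 → acc = 0x44
  '9' = 0x39 → acc = 0x7D
  '5' = 0x35 → acc = 0x48
  ',' = 0x2C → acc = 0x64
  '5' = 0x35 → acc = 0x51
  '8' = 0x38 → acc = 0x69
  '6' = 0x36 → acc = 0x5F
  '8' = 0x38 → acc = 0x67
  '7' = 0x37 → acc = 0x50
  ',' = 0x2C → acc = 0x7C
  '4' = 0x34 → acc = 0x48
Checksum = 0x48.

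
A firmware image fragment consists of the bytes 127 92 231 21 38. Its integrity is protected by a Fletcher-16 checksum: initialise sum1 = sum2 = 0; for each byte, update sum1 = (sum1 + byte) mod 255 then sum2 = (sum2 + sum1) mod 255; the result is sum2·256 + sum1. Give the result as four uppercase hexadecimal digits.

F6FE

Running sums (mod 255):
  after byte 0 (127): sum1=127, sum2=127
  after byte 1 (92): sum1=219, sum2=91
  after byte 2 (231): sum1=195, sum2=31
  after byte 3 (21): sum1=216, sum2=247
  after byte 4 (38): sum1=254, sum2=246
Checksum = sum2·256 + sum1 = 246·256 + 254 = 63230 = 0xF6FE.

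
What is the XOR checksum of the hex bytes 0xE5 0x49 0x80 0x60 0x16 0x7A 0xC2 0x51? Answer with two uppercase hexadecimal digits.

XOR the bytes together:
  start with 0xE5
  0xE5 ⊕ 0x49 = 0xAC
  0xAC ⊕ 0x80 = 0x2C
  0x2C ⊕ 0x60 = 0x4C
  0x4C ⊕ 0x16 = 0x5A
  0x5A ⊕ 0x7A = 0x20
  0x20 ⊕ 0xC2 = 0xE2
  0xE2 ⊕ 0x51 = 0xB3

B3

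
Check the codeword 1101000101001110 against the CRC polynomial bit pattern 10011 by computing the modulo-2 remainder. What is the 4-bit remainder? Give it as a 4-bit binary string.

0000

Modulo-2 division of 1101000101001110 by 10011:
  pos 0: 11010 XOR 10011 = 01001
  pos 1: 10010 XOR 10011 = 00001
  pos 5: 10101 XOR 10011 = 00110
  pos 7: 11000 XOR 10011 = 01011
  pos 8: 10111 XOR 10011 = 00100
  pos 10: 10011 XOR 10011 = 00000
Remainder = 0000 (zero — the frame passes the CRC check).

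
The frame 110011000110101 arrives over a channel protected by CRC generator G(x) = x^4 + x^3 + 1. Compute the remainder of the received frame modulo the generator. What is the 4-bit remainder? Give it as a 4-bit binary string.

0010

Modulo-2 division of 110011000110101 by 11001:
  pos 0: 11001 XOR 11001 = 00000
  pos 5: 10001 XOR 11001 = 01000
  pos 6: 10001 XOR 11001 = 01000
  pos 7: 10000 XOR 11001 = 01001
  pos 8: 10011 XOR 11001 = 01010
  pos 9: 10100 XOR 11001 = 01101
  pos 10: 11011 XOR 11001 = 00010
Remainder = 0010 (nonzero — an error is detected).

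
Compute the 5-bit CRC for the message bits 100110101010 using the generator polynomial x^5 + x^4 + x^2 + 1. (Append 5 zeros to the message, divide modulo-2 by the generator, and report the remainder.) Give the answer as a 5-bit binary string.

Append 5 zeros: 10011010101000000. Divide by 110101 (XOR where the leading bit is 1):
  pos 0: 100110 XOR 110101 = 010011
  pos 1: 100111 XOR 110101 = 010010
  pos 2: 100100 XOR 110101 = 010001
  pos 3: 100011 XOR 110101 = 010110
  pos 4: 101100 XOR 110101 = 011001
  pos 5: 110011 XOR 110101 = 000110
  pos 8: 110000 XOR 110101 = 000101
  pos 11: 101000 XOR 110101 = 011101
Remainder (last 5 bits) = 11101. This is the CRC / FCS.

11101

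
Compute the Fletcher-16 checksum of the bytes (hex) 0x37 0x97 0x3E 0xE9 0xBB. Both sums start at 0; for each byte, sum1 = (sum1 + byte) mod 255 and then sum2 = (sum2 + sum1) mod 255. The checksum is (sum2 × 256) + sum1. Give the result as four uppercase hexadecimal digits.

Running sums (mod 255):
  after byte 0 (0x37): sum1=55, sum2=55
  after byte 1 (0x97): sum1=206, sum2=6
  after byte 2 (0x3E): sum1=13, sum2=19
  after byte 3 (0xE9): sum1=246, sum2=10
  after byte 4 (0xBB): sum1=178, sum2=188
Checksum = sum2·256 + sum1 = 188·256 + 178 = 48306 = 0xBCB2.

BCB2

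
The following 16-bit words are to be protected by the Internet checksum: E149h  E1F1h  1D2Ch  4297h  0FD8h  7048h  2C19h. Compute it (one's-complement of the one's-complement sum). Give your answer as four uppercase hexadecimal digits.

One's-complement addition (fold any carry out of bit 15 back into bit 0):
  0xE149 + 0xE1F1 = 0x1C33A → wrap carry → 0xC33B
  0xC33B + 0x1D2C = 0x0E067
  0xE067 + 0x4297 = 0x122FE → wrap carry → 0x22FF
  0x22FF + 0x0FD8 = 0x032D7
  0x32D7 + 0x7048 = 0x0A31F
  0xA31F + 0x2C19 = 0x0CF38
One's-complement sum = 0xCF38.
Checksum = ~0xCF38 & 0xFFFF = 0x30C7.

30C7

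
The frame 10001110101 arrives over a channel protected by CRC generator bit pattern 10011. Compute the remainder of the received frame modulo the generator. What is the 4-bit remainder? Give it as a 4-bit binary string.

1011

Modulo-2 division of 10001110101 by 10011:
  pos 0: 10001 XOR 10011 = 00010
  pos 3: 10110 XOR 10011 = 00101
  pos 5: 10110 XOR 10011 = 00101
Remainder = 1011 (nonzero — an error is detected).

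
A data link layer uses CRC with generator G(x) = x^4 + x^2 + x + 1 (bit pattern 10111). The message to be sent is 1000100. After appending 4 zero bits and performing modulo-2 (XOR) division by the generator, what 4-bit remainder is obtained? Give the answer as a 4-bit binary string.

Append 4 zeros: 10001000000. Divide by 10111 (XOR where the leading bit is 1):
  pos 0: 10001 XOR 10111 = 00110
  pos 2: 11000 XOR 10111 = 01111
  pos 3: 11110 XOR 10111 = 01001
  pos 4: 10010 XOR 10111 = 00101
  pos 6: 10100 XOR 10111 = 00011
Remainder (last 4 bits) = 0011. This is the CRC / FCS.

0011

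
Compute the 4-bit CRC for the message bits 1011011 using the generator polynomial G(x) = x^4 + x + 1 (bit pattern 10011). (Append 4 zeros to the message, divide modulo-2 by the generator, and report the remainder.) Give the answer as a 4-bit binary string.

1100

Append 4 zeros: 10110110000. Divide by 10011 (XOR where the leading bit is 1):
  pos 0: 10110 XOR 10011 = 00101
  pos 2: 10111 XOR 10011 = 00100
  pos 4: 10000 XOR 10011 = 00011
Remainder (last 4 bits) = 1100. This is the CRC / FCS.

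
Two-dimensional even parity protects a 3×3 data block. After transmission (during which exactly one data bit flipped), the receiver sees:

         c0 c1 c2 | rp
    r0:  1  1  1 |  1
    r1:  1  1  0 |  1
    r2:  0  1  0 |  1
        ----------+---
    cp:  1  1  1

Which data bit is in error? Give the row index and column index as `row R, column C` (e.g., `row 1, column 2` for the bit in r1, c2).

Recompute each row's even parity and compare to rp:
  r0: data parity 1, sent rp 1 → ok
  r1: data parity 0, sent rp 1 → mismatch
  r2: data parity 1, sent rp 1 → ok
Recompute each column's even parity and compare to cp:
  c0: data parity 0, sent cp 1 → mismatch
  c1: data parity 1, sent cp 1 → ok
  c2: data parity 1, sent cp 1 → ok
Exactly one row (r1) and one column (c0) fail → the flipped bit is at their intersection.

row 1, column 0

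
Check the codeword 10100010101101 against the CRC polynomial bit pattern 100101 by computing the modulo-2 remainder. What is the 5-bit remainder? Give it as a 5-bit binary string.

00111

Modulo-2 division of 10100010101101 by 100101:
  pos 0: 101000 XOR 100101 = 001101
  pos 2: 110110 XOR 100101 = 010011
  pos 3: 100111 XOR 100101 = 000010
  pos 7: 100110 XOR 100101 = 000011
Remainder = 00111 (nonzero — an error is detected).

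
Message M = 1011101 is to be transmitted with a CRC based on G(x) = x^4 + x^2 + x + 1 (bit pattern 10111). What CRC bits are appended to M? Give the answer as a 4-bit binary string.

0111

Append 4 zeros: 10111010000. Divide by 10111 (XOR where the leading bit is 1):
  pos 0: 10111 XOR 10111 = 00000
  pos 6: 10000 XOR 10111 = 00111
Remainder (last 4 bits) = 0111. This is the CRC / FCS.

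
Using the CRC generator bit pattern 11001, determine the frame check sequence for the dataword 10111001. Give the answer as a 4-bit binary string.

1000

Append 4 zeros: 101110010000. Divide by 11001 (XOR where the leading bit is 1):
  pos 0: 10111 XOR 11001 = 01110
  pos 1: 11100 XOR 11001 = 00101
  pos 3: 10101 XOR 11001 = 01100
  pos 4: 11000 XOR 11001 = 00001
Remainder (last 4 bits) = 1000. This is the CRC / FCS.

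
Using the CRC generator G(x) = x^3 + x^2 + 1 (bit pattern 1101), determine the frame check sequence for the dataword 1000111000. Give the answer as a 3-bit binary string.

110

Append 3 zeros: 1000111000000. Divide by 1101 (XOR where the leading bit is 1):
  pos 0: 1000 XOR 1101 = 0101
  pos 1: 1011 XOR 1101 = 0110
  pos 2: 1101 XOR 1101 = 0000
  pos 6: 1000 XOR 1101 = 0101
  pos 7: 1010 XOR 1101 = 0111
  pos 8: 1110 XOR 1101 = 0011
Remainder (last 3 bits) = 110. This is the CRC / FCS.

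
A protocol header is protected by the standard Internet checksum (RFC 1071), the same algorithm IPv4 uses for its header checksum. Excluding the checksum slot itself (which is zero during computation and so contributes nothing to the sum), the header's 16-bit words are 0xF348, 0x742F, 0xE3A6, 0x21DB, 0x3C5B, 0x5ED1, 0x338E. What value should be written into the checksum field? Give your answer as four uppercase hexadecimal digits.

C44A

One's-complement addition (fold any carry out of bit 15 back into bit 0):
  0xF348 + 0x742F = 0x16777 → wrap carry → 0x6778
  0x6778 + 0xE3A6 = 0x14B1E → wrap carry → 0x4B1F
  0x4B1F + 0x21DB = 0x06CFA
  0x6CFA + 0x3C5B = 0x0A955
  0xA955 + 0x5ED1 = 0x10826 → wrap carry → 0x0827
  0x0827 + 0x338E = 0x03BB5
One's-complement sum = 0x3BB5.
Checksum = ~0x3BB5 & 0xFFFF = 0xC44A.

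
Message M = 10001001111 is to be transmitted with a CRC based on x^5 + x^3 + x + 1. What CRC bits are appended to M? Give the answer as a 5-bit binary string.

Append 5 zeros: 1000100111100000. Divide by 101011 (XOR where the leading bit is 1):
  pos 0: 100010 XOR 101011 = 001001
  pos 2: 100101 XOR 101011 = 001110
  pos 4: 111011 XOR 101011 = 010000
  pos 5: 100001 XOR 101011 = 001010
  pos 7: 101000 XOR 101011 = 000011
Remainder (last 5 bits) = 11000. This is the CRC / FCS.

11000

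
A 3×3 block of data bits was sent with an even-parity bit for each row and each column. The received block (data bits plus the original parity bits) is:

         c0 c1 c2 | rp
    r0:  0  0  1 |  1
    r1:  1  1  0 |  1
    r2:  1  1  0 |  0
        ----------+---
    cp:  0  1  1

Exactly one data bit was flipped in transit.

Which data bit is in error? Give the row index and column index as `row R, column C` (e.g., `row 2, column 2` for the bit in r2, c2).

Recompute each row's even parity and compare to rp:
  r0: data parity 1, sent rp 1 → ok
  r1: data parity 0, sent rp 1 → mismatch
  r2: data parity 0, sent rp 0 → ok
Recompute each column's even parity and compare to cp:
  c0: data parity 0, sent cp 0 → ok
  c1: data parity 0, sent cp 1 → mismatch
  c2: data parity 1, sent cp 1 → ok
Exactly one row (r1) and one column (c1) fail → the flipped bit is at their intersection.

row 1, column 1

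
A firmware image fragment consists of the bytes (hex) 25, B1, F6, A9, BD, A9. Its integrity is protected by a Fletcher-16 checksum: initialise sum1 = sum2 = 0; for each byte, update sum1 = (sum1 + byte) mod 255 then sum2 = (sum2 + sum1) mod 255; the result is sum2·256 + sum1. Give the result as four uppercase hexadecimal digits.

Running sums (mod 255):
  after byte 0 (25): sum1=37, sum2=37
  after byte 1 (B1): sum1=214, sum2=251
  after byte 2 (F6): sum1=205, sum2=201
  after byte 3 (A9): sum1=119, sum2=65
  after byte 4 (BD): sum1=53, sum2=118
  after byte 5 (A9): sum1=222, sum2=85
Checksum = sum2·256 + sum1 = 85·256 + 222 = 21982 = 0x55DE.

55DE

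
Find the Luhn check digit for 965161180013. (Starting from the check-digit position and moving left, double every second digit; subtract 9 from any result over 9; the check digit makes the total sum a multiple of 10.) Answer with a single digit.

Partial digits right→left: 3 1 0 0 8 1 1 6 1 5 6 9
Double every second digit counting from the check-digit position (so the 1st, 3rd, 5th, ... of the partial from the right).
  doubled (with −9 where >9): 6 0 7 2 2 3 → sum 20
  kept as-is: 1 0 1 6 5 9 → sum 22
Total = 20 + 22 = 42.
Check digit = (10 − (42 mod 10)) mod 10 = 8.

8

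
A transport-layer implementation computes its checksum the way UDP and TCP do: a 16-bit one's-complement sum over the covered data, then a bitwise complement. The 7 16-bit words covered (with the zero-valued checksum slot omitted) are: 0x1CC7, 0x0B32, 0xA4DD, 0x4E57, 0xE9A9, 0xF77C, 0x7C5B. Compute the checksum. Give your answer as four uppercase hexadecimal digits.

One's-complement addition (fold any carry out of bit 15 back into bit 0):
  0x1CC7 + 0x0B32 = 0x027F9
  0x27F9 + 0xA4DD = 0x0CCD6
  0xCCD6 + 0x4E57 = 0x11B2D → wrap carry → 0x1B2E
  0x1B2E + 0xE9A9 = 0x104D7 → wrap carry → 0x04D8
  0x04D8 + 0xF77C = 0x0FC54
  0xFC54 + 0x7C5B = 0x178AF → wrap carry → 0x78B0
One's-complement sum = 0x78B0.
Checksum = ~0x78B0 & 0xFFFF = 0x874F.

874F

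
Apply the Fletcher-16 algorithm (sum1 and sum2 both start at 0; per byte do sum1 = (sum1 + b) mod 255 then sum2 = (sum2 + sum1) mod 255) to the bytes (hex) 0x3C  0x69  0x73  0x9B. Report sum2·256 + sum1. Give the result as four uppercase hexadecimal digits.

Running sums (mod 255):
  after byte 0 (0x3C): sum1=60, sum2=60
  after byte 1 (0x69): sum1=165, sum2=225
  after byte 2 (0x73): sum1=25, sum2=250
  after byte 3 (0x9B): sum1=180, sum2=175
Checksum = sum2·256 + sum1 = 175·256 + 180 = 44980 = 0xAFB4.

AFB4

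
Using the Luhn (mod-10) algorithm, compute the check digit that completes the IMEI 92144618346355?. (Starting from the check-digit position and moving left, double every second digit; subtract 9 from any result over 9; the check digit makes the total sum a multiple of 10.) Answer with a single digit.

4

Partial digits right→left: 5 5 3 6 4 3 8 1 6 4 4 1 2 9
Double every second digit counting from the check-digit position (so the 1st, 3rd, 5th, ... of the partial from the right).
  doubled (with −9 where >9): 1 6 8 7 3 8 4 → sum 37
  kept as-is: 5 6 3 1 4 1 9 → sum 29
Total = 37 + 29 = 66.
Check digit = (10 − (66 mod 10)) mod 10 = 4.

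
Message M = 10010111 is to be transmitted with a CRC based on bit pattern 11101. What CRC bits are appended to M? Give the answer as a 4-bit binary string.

1011

Append 4 zeros: 100101110000. Divide by 11101 (XOR where the leading bit is 1):
  pos 0: 10010 XOR 11101 = 01111
  pos 1: 11111 XOR 11101 = 00010
  pos 4: 10110 XOR 11101 = 01011
  pos 5: 10110 XOR 11101 = 01011
  pos 6: 10110 XOR 11101 = 01011
  pos 7: 10110 XOR 11101 = 01011
Remainder (last 4 bits) = 1011. This is the CRC / FCS.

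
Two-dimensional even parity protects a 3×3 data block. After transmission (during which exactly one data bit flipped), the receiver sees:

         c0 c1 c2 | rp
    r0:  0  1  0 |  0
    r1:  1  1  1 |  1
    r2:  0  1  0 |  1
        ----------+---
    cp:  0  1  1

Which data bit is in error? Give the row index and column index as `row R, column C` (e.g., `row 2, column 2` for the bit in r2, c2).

row 0, column 0

Recompute each row's even parity and compare to rp:
  r0: data parity 1, sent rp 0 → mismatch
  r1: data parity 1, sent rp 1 → ok
  r2: data parity 1, sent rp 1 → ok
Recompute each column's even parity and compare to cp:
  c0: data parity 1, sent cp 0 → mismatch
  c1: data parity 1, sent cp 1 → ok
  c2: data parity 1, sent cp 1 → ok
Exactly one row (r0) and one column (c0) fail → the flipped bit is at their intersection.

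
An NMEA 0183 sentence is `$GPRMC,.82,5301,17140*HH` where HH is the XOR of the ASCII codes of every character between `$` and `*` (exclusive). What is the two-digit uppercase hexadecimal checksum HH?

XOR the ASCII codes of the payload characters:
  'G' = 0x47 → acc = 0x47
  'P' = 0x50 → acc = 0x17
  'R' = 0x52 → acc = 0x45
  'M' = 0x4D → acc = 0x08
  'C' = 0x43 → acc = 0x4B
  ',' = 0x2C → acc = 0x67
  '.' = 0x2E → acc = 0x49
  '8' = 0x38 → acc = 0x71
  '2' = 0x32 → acc = 0x43
  ',' = 0x2C → acc = 0x6F
  '5' = 0x35 → acc = 0x5A
  '3' = 0x33 → acc = 0x69
  '0' = 0x30 → acc = 0x59
  '1' = 0x31 → acc = 0x68
  ',' = 0x2C → acc = 0x44
  '1' = 0x31 → acc = 0x75
  '7' = 0x37 → acc = 0x42
  '1' = 0x31 → acc = 0x73
  '4' = 0x34 → acc = 0x47
  '0' = 0x30 → acc = 0x77
Checksum = 0x77.

77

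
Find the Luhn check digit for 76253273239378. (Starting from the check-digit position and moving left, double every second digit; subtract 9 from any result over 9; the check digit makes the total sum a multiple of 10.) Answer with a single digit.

0

Partial digits right→left: 8 7 3 9 3 2 3 7 2 3 5 2 6 7
Double every second digit counting from the check-digit position (so the 1st, 3rd, 5th, ... of the partial from the right).
  doubled (with −9 where >9): 7 6 6 6 4 1 3 → sum 33
  kept as-is: 7 9 2 7 3 2 7 → sum 37
Total = 33 + 37 = 70.
Check digit = (10 − (70 mod 10)) mod 10 = 0.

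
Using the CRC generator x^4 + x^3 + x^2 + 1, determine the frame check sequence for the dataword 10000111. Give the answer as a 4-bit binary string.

Append 4 zeros: 100001110000. Divide by 11101 (XOR where the leading bit is 1):
  pos 0: 10000 XOR 11101 = 01101
  pos 1: 11011 XOR 11101 = 00110
  pos 3: 11011 XOR 11101 = 00110
  pos 5: 11000 XOR 11101 = 00101
  pos 7: 10100 XOR 11101 = 01001
Remainder (last 4 bits) = 1001. This is the CRC / FCS.

1001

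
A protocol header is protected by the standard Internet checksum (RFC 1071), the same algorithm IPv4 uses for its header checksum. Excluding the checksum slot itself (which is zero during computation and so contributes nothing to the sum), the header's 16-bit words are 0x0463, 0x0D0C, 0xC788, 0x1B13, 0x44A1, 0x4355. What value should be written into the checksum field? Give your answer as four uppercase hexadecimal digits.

One's-complement addition (fold any carry out of bit 15 back into bit 0):
  0x0463 + 0x0D0C = 0x0116F
  0x116F + 0xC788 = 0x0D8F7
  0xD8F7 + 0x1B13 = 0x0F40A
  0xF40A + 0x44A1 = 0x138AB → wrap carry → 0x38AC
  0x38AC + 0x4355 = 0x07C01
One's-complement sum = 0x7C01.
Checksum = ~0x7C01 & 0xFFFF = 0x83FE.

83FE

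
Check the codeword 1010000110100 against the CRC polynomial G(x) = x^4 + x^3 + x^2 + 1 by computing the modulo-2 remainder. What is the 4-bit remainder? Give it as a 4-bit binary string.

Modulo-2 division of 1010000110100 by 11101:
  pos 0: 10100 XOR 11101 = 01001
  pos 1: 10010 XOR 11101 = 01111
  pos 2: 11110 XOR 11101 = 00011
  pos 5: 11110 XOR 11101 = 00011
  pos 8: 11100 XOR 11101 = 00001
Remainder = 0001 (nonzero — an error is detected).

0001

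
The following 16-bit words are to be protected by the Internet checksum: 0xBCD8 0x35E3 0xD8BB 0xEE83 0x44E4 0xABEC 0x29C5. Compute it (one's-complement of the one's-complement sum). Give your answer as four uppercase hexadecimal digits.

2B6E

One's-complement addition (fold any carry out of bit 15 back into bit 0):
  0xBCD8 + 0x35E3 = 0x0F2BB
  0xF2BB + 0xD8BB = 0x1CB76 → wrap carry → 0xCB77
  0xCB77 + 0xEE83 = 0x1B9FA → wrap carry → 0xB9FB
  0xB9FB + 0x44E4 = 0x0FEDF
  0xFEDF + 0xABEC = 0x1AACB → wrap carry → 0xAACC
  0xAACC + 0x29C5 = 0x0D491
One's-complement sum = 0xD491.
Checksum = ~0xD491 & 0xFFFF = 0x2B6E.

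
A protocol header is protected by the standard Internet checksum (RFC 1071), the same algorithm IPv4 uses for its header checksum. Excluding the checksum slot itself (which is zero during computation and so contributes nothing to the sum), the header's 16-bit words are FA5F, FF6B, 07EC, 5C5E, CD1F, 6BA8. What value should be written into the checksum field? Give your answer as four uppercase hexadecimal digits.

6921

One's-complement addition (fold any carry out of bit 15 back into bit 0):
  0xFA5F + 0xFF6B = 0x1F9CA → wrap carry → 0xF9CB
  0xF9CB + 0x07EC = 0x101B7 → wrap carry → 0x01B8
  0x01B8 + 0x5C5E = 0x05E16
  0x5E16 + 0xCD1F = 0x12B35 → wrap carry → 0x2B36
  0x2B36 + 0x6BA8 = 0x096DE
One's-complement sum = 0x96DE.
Checksum = ~0x96DE & 0xFFFF = 0x6921.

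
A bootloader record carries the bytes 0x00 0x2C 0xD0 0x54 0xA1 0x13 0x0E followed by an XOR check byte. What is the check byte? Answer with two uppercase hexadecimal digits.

XOR the bytes together:
  start with 0x00
  0x00 ⊕ 0x2C = 0x2C
  0x2C ⊕ 0xD0 = 0xFC
  0xFC ⊕ 0x54 = 0xA8
  0xA8 ⊕ 0xA1 = 0x09
  0x09 ⊕ 0x13 = 0x1A
  0x1A ⊕ 0x0E = 0x14

14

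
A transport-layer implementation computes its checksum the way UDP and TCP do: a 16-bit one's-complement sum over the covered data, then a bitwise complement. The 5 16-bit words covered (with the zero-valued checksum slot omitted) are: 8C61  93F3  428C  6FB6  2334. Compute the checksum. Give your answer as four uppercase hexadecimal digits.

0A34

One's-complement addition (fold any carry out of bit 15 back into bit 0):
  0x8C61 + 0x93F3 = 0x12054 → wrap carry → 0x2055
  0x2055 + 0x428C = 0x062E1
  0x62E1 + 0x6FB6 = 0x0D297
  0xD297 + 0x2334 = 0x0F5CB
One's-complement sum = 0xF5CB.
Checksum = ~0xF5CB & 0xFFFF = 0x0A34.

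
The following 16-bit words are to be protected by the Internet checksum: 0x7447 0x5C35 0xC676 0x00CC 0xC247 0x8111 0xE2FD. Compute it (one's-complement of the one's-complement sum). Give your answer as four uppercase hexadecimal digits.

One's-complement addition (fold any carry out of bit 15 back into bit 0):
  0x7447 + 0x5C35 = 0x0D07C
  0xD07C + 0xC676 = 0x196F2 → wrap carry → 0x96F3
  0x96F3 + 0x00CC = 0x097BF
  0x97BF + 0xC247 = 0x15A06 → wrap carry → 0x5A07
  0x5A07 + 0x8111 = 0x0DB18
  0xDB18 + 0xE2FD = 0x1BE15 → wrap carry → 0xBE16
One's-complement sum = 0xBE16.
Checksum = ~0xBE16 & 0xFFFF = 0x41E9.

41E9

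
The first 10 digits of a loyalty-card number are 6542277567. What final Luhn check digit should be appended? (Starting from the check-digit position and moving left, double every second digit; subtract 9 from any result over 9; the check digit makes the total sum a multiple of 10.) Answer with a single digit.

Partial digits right→left: 7 6 5 7 7 2 2 4 5 6
Double every second digit counting from the check-digit position (so the 1st, 3rd, 5th, ... of the partial from the right).
  doubled (with −9 where >9): 5 1 5 4 1 → sum 16
  kept as-is: 6 7 2 4 6 → sum 25
Total = 16 + 25 = 41.
Check digit = (10 − (41 mod 10)) mod 10 = 9.

9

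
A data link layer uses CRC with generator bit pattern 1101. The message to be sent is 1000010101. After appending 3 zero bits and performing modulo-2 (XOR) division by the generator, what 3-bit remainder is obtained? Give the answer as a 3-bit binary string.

Append 3 zeros: 1000010101000. Divide by 1101 (XOR where the leading bit is 1):
  pos 0: 1000 XOR 1101 = 0101
  pos 1: 1010 XOR 1101 = 0111
  pos 2: 1111 XOR 1101 = 0010
  pos 4: 1001 XOR 1101 = 0100
  pos 5: 1000 XOR 1101 = 0101
  pos 6: 1011 XOR 1101 = 0110
  pos 7: 1100 XOR 1101 = 0001
Remainder (last 3 bits) = 100. This is the CRC / FCS.

100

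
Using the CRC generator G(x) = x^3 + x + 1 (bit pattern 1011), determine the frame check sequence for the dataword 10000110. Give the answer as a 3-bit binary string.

Append 3 zeros: 10000110000. Divide by 1011 (XOR where the leading bit is 1):
  pos 0: 1000 XOR 1011 = 0011
  pos 2: 1101 XOR 1011 = 0110
  pos 3: 1101 XOR 1011 = 0110
  pos 4: 1100 XOR 1011 = 0111
  pos 5: 1110 XOR 1011 = 0101
  pos 6: 1010 XOR 1011 = 0001
Remainder (last 3 bits) = 010. This is the CRC / FCS.

010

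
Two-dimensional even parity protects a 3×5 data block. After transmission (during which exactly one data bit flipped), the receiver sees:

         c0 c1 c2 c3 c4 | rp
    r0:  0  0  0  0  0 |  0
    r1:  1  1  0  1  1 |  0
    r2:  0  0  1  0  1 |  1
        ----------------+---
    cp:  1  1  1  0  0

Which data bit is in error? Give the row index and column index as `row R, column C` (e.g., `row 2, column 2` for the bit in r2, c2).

row 2, column 3

Recompute each row's even parity and compare to rp:
  r0: data parity 0, sent rp 0 → ok
  r1: data parity 0, sent rp 0 → ok
  r2: data parity 0, sent rp 1 → mismatch
Recompute each column's even parity and compare to cp:
  c0: data parity 1, sent cp 1 → ok
  c1: data parity 1, sent cp 1 → ok
  c2: data parity 1, sent cp 1 → ok
  c3: data parity 1, sent cp 0 → mismatch
  c4: data parity 0, sent cp 0 → ok
Exactly one row (r2) and one column (c3) fail → the flipped bit is at their intersection.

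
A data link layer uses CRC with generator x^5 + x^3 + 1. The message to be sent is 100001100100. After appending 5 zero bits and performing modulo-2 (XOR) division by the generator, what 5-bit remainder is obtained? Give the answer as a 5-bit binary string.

11101

Append 5 zeros: 10000110010000000. Divide by 101001 (XOR where the leading bit is 1):
  pos 0: 100001 XOR 101001 = 001000
  pos 2: 100010 XOR 101001 = 001011
  pos 4: 101101 XOR 101001 = 000100
  pos 7: 100000 XOR 101001 = 001001
  pos 9: 100100 XOR 101001 = 001101
  pos 11: 110100 XOR 101001 = 011101
Remainder (last 5 bits) = 11101. This is the CRC / FCS.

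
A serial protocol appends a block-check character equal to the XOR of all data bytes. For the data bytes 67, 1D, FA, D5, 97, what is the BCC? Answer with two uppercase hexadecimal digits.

XOR the bytes together:
  start with 0x67
  0x67 ⊕ 0x1D = 0x7A
  0x7A ⊕ 0xFA = 0x80
  0x80 ⊕ 0xD5 = 0x55
  0x55 ⊕ 0x97 = 0xC2

C2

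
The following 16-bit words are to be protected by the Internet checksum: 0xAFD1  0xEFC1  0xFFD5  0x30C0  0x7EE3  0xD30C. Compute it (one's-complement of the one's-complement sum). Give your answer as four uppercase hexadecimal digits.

One's-complement addition (fold any carry out of bit 15 back into bit 0):
  0xAFD1 + 0xEFC1 = 0x19F92 → wrap carry → 0x9F93
  0x9F93 + 0xFFD5 = 0x19F68 → wrap carry → 0x9F69
  0x9F69 + 0x30C0 = 0x0D029
  0xD029 + 0x7EE3 = 0x14F0C → wrap carry → 0x4F0D
  0x4F0D + 0xD30C = 0x12219 → wrap carry → 0x221A
One's-complement sum = 0x221A.
Checksum = ~0x221A & 0xFFFF = 0xDDE5.

DDE5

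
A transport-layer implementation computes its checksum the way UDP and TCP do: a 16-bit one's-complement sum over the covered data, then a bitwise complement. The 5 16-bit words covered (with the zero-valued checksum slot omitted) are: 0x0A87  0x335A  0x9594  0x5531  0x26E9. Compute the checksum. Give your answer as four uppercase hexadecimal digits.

One's-complement addition (fold any carry out of bit 15 back into bit 0):
  0x0A87 + 0x335A = 0x03DE1
  0x3DE1 + 0x9594 = 0x0D375
  0xD375 + 0x5531 = 0x128A6 → wrap carry → 0x28A7
  0x28A7 + 0x26E9 = 0x04F90
One's-complement sum = 0x4F90.
Checksum = ~0x4F90 & 0xFFFF = 0xB06F.

B06F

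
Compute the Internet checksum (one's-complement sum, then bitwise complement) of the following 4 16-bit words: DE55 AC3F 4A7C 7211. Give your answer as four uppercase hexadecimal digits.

One's-complement addition (fold any carry out of bit 15 back into bit 0):
  0xDE55 + 0xAC3F = 0x18A94 → wrap carry → 0x8A95
  0x8A95 + 0x4A7C = 0x0D511
  0xD511 + 0x7211 = 0x14722 → wrap carry → 0x4723
One's-complement sum = 0x4723.
Checksum = ~0x4723 & 0xFFFF = 0xB8DC.

B8DC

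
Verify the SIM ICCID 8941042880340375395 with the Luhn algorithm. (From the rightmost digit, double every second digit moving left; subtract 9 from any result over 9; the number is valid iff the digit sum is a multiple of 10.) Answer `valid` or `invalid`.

From the right, keep odd positions and double even positions (subtract 9 from any doubled value over 9):
  doubled (positions 2,4,...): 9 1 6 8 0 7 8 2 9 → sum 50
  kept (positions 1,3,...): 5 3 7 0 3 8 2 0 4 8 → sum 40
Total = 90.
90 mod 10 = 0, so the number is valid.

valid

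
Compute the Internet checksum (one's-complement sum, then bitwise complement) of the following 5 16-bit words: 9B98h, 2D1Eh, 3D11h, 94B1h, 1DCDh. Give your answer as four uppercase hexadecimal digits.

One's-complement addition (fold any carry out of bit 15 back into bit 0):
  0x9B98 + 0x2D1E = 0x0C8B6
  0xC8B6 + 0x3D11 = 0x105C7 → wrap carry → 0x05C8
  0x05C8 + 0x94B1 = 0x09A79
  0x9A79 + 0x1DCD = 0x0B846
One's-complement sum = 0xB846.
Checksum = ~0xB846 & 0xFFFF = 0x47B9.

47B9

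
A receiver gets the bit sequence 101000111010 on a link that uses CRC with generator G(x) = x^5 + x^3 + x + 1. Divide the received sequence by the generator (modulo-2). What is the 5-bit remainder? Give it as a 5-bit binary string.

Modulo-2 division of 101000111010 by 101011:
  pos 0: 101000 XOR 101011 = 000011
  pos 4: 111110 XOR 101011 = 010101
  pos 5: 101011 XOR 101011 = 000000
Remainder = 00000 (zero — the frame passes the CRC check).

00000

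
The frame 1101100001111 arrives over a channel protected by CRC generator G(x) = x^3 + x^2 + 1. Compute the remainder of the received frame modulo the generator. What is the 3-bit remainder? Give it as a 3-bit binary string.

Modulo-2 division of 1101100001111 by 1101:
  pos 0: 1101 XOR 1101 = 0000
  pos 4: 1000 XOR 1101 = 0101
  pos 5: 1010 XOR 1101 = 0111
  pos 6: 1111 XOR 1101 = 0010
  pos 8: 1011 XOR 1101 = 0110
  pos 9: 1101 XOR 1101 = 0000
Remainder = 000 (zero — the frame passes the CRC check).

000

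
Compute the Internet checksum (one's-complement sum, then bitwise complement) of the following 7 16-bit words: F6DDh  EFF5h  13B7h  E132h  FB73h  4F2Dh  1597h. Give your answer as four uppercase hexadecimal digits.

One's-complement addition (fold any carry out of bit 15 back into bit 0):
  0xF6DD + 0xEFF5 = 0x1E6D2 → wrap carry → 0xE6D3
  0xE6D3 + 0x13B7 = 0x0FA8A
  0xFA8A + 0xE132 = 0x1DBBC → wrap carry → 0xDBBD
  0xDBBD + 0xFB73 = 0x1D730 → wrap carry → 0xD731
  0xD731 + 0x4F2D = 0x1265E → wrap carry → 0x265F
  0x265F + 0x1597 = 0x03BF6
One's-complement sum = 0x3BF6.
Checksum = ~0x3BF6 & 0xFFFF = 0xC409.

C409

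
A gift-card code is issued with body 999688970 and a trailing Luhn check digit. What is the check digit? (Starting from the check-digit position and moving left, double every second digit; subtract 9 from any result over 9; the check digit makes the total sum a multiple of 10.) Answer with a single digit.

6

Partial digits right→left: 0 7 9 8 8 6 9 9 9
Double every second digit counting from the check-digit position (so the 1st, 3rd, 5th, ... of the partial from the right).
  doubled (with −9 where >9): 0 9 7 9 9 → sum 34
  kept as-is: 7 8 6 9 → sum 30
Total = 34 + 30 = 64.
Check digit = (10 − (64 mod 10)) mod 10 = 6.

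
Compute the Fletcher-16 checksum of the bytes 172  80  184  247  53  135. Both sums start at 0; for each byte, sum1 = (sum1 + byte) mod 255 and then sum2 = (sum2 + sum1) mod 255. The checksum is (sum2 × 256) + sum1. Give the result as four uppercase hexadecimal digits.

5A6A

Running sums (mod 255):
  after byte 0 (172): sum1=172, sum2=172
  after byte 1 (80): sum1=252, sum2=169
  after byte 2 (184): sum1=181, sum2=95
  after byte 3 (247): sum1=173, sum2=13
  after byte 4 (53): sum1=226, sum2=239
  after byte 5 (135): sum1=106, sum2=90
Checksum = sum2·256 + sum1 = 90·256 + 106 = 23146 = 0x5A6A.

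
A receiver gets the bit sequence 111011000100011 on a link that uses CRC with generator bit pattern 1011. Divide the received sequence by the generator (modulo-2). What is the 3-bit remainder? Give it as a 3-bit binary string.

Modulo-2 division of 111011000100011 by 1011:
  pos 0: 1110 XOR 1011 = 0101
  pos 1: 1011 XOR 1011 = 0000
  pos 5: 1000 XOR 1011 = 0011
  pos 7: 1110 XOR 1011 = 0101
  pos 8: 1010 XOR 1011 = 0001
  pos 11: 1011 XOR 1011 = 0000
Remainder = 000 (zero — the frame passes the CRC check).

000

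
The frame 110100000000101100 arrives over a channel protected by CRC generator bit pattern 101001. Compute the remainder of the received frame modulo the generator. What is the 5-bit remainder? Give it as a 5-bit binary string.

10010

Modulo-2 division of 110100000000101100 by 101001:
  pos 0: 110100 XOR 101001 = 011101
  pos 1: 111010 XOR 101001 = 010011
  pos 2: 100110 XOR 101001 = 001111
  pos 4: 111100 XOR 101001 = 010101
  pos 5: 101010 XOR 101001 = 000011
  pos 9: 110101 XOR 101001 = 011100
  pos 10: 111001 XOR 101001 = 010000
  pos 11: 100000 XOR 101001 = 001001
Remainder = 10010 (nonzero — an error is detected).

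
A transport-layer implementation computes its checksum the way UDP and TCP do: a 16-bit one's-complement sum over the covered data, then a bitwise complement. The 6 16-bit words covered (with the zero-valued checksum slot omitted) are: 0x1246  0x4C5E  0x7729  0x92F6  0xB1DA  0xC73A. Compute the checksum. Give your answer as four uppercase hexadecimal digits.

1E26

One's-complement addition (fold any carry out of bit 15 back into bit 0):
  0x1246 + 0x4C5E = 0x05EA4
  0x5EA4 + 0x7729 = 0x0D5CD
  0xD5CD + 0x92F6 = 0x168C3 → wrap carry → 0x68C4
  0x68C4 + 0xB1DA = 0x11A9E → wrap carry → 0x1A9F
  0x1A9F + 0xC73A = 0x0E1D9
One's-complement sum = 0xE1D9.
Checksum = ~0xE1D9 & 0xFFFF = 0x1E26.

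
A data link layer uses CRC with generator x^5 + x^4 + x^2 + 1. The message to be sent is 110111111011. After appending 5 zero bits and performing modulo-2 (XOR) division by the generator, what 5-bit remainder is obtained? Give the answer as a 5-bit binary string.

11110

Append 5 zeros: 11011111101100000. Divide by 110101 (XOR where the leading bit is 1):
  pos 0: 110111 XOR 110101 = 000010
  pos 4: 101110 XOR 110101 = 011011
  pos 5: 110111 XOR 110101 = 000010
  pos 9: 101000 XOR 110101 = 011101
  pos 10: 111010 XOR 110101 = 001111
Remainder (last 5 bits) = 11110. This is the CRC / FCS.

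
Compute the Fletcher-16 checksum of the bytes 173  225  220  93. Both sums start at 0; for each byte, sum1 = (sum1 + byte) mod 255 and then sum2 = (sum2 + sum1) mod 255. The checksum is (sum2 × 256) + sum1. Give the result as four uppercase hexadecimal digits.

Running sums (mod 255):
  after byte 0 (173): sum1=173, sum2=173
  after byte 1 (225): sum1=143, sum2=61
  after byte 2 (220): sum1=108, sum2=169
  after byte 3 (93): sum1=201, sum2=115
Checksum = sum2·256 + sum1 = 115·256 + 201 = 29641 = 0x73C9.

73C9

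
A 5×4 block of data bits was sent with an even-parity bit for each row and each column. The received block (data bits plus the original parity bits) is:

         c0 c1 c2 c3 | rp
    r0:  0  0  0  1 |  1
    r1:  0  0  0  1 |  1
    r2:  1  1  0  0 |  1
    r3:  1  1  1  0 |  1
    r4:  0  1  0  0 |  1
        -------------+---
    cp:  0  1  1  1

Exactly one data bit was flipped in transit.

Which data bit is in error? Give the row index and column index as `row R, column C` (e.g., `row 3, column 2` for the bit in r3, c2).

row 2, column 3

Recompute each row's even parity and compare to rp:
  r0: data parity 1, sent rp 1 → ok
  r1: data parity 1, sent rp 1 → ok
  r2: data parity 0, sent rp 1 → mismatch
  r3: data parity 1, sent rp 1 → ok
  r4: data parity 1, sent rp 1 → ok
Recompute each column's even parity and compare to cp:
  c0: data parity 0, sent cp 0 → ok
  c1: data parity 1, sent cp 1 → ok
  c2: data parity 1, sent cp 1 → ok
  c3: data parity 0, sent cp 1 → mismatch
Exactly one row (r2) and one column (c3) fail → the flipped bit is at their intersection.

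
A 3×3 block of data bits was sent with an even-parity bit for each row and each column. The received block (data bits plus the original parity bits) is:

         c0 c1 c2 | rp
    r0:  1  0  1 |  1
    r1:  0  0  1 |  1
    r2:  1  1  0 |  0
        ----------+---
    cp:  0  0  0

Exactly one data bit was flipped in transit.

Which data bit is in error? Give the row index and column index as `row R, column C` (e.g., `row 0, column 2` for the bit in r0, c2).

row 0, column 1

Recompute each row's even parity and compare to rp:
  r0: data parity 0, sent rp 1 → mismatch
  r1: data parity 1, sent rp 1 → ok
  r2: data parity 0, sent rp 0 → ok
Recompute each column's even parity and compare to cp:
  c0: data parity 0, sent cp 0 → ok
  c1: data parity 1, sent cp 0 → mismatch
  c2: data parity 0, sent cp 0 → ok
Exactly one row (r0) and one column (c1) fail → the flipped bit is at their intersection.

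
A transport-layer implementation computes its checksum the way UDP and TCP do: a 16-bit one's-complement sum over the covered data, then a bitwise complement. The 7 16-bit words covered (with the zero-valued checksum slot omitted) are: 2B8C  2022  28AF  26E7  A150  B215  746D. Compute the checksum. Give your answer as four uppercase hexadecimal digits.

One's-complement addition (fold any carry out of bit 15 back into bit 0):
  0x2B8C + 0x2022 = 0x04BAE
  0x4BAE + 0x28AF = 0x0745D
  0x745D + 0x26E7 = 0x09B44
  0x9B44 + 0xA150 = 0x13C94 → wrap carry → 0x3C95
  0x3C95 + 0xB215 = 0x0EEAA
  0xEEAA + 0x746D = 0x16317 → wrap carry → 0x6318
One's-complement sum = 0x6318.
Checksum = ~0x6318 & 0xFFFF = 0x9CE7.

9CE7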